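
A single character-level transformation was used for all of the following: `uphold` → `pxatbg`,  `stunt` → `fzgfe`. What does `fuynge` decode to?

The output letters match the input read backwards, each shifted +12: uphold reversed is dlohpu. The word is reversed, then every letter is shifted forward by 12.
Undoing it on fuynge: shift back: f−12=t, u−12=i, y−12=m, n−12=b, g−12=u, e−12=s → timbus; then reverse → submit.

submit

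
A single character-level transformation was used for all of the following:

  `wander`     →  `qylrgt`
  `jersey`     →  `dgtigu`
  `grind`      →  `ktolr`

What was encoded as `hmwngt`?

w(22)→q(16) and a(0)→y(24) fit y≡15x+24 (mod 26); the inverse of 15 mod 26 is 7. Each letter's alphabet position (a=0..z=25) is mapped through 15·x+24 mod 26 — an affine cipher.
Undoing it on hmwngt: h(7)→7·(7−24)≡11=l; m(12)→7·(12−24)≡20=u; w(22)→7·(22−24)≡12=m; n(13)→7·(13−24)≡1=b; g(6)→7·(6−24)≡4=e; t(19)→7·(19−24)≡17=r (all mod 26).

lumber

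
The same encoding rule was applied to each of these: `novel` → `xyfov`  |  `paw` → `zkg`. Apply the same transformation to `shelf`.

crovp

Compare letters: n→x is +10, o→y is +10, v→f is +10 — a constant shift. Every letter moves 10 places later in the alphabet, wrapping around z→a.
On shelf: s+10=c, h+10=r, e+10=o, l+10=v, f+10=p.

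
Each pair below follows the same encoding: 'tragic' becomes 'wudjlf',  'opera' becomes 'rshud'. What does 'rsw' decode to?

opt

Compare letters: t→w is +3, r→u is +3, a→d is +3 — a constant shift. Every letter moves 3 places later in the alphabet, wrapping around z→a.
Undoing it on rsw: r−3=o, s−3=p, w−3=t.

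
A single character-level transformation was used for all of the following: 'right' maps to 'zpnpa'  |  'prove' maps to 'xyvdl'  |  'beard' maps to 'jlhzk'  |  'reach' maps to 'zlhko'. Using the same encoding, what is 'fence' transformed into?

nlukl

Shifts by position in right: pos 0: r→z (+8), pos 1: i→p (+7), pos 2: g→n (+7), pos 3: h→p (+8), pos 4: t→a (+7) — repeating every 3. The shifts repeat in a cycle of length 3: positions 0,1,… shift by +8, +7, +7, then the pattern repeats.
Applying it to fence: f+8=n, e+7=l, n+7=u, c+8=k, e+7=l.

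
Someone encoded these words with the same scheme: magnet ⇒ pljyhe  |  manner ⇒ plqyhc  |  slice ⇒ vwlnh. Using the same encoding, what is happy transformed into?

klsab

Shifts by position in magnet: pos 0: m→p (+3), pos 1: a→l (+11), pos 2: g→j (+3), pos 3: n→y (+11) — repeating every 2. A repeating key of period 2 is used — shifts +3, +11 over and over.
Applying it to happy: h+3=k, a+11=l, p+3=s, p+11=a, y+3=b.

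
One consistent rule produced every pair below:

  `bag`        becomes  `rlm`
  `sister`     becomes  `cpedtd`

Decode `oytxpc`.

The output letters match the input read backwards, each shifted +11: bag reversed is gab. The word is reversed, then every letter is shifted forward by 11.
Decoding oytxpc: shift back: o−11=d, y−11=n, t−11=i, x−11=m, p−11=e, c−11=r → dnimer; then reverse → remind.

remind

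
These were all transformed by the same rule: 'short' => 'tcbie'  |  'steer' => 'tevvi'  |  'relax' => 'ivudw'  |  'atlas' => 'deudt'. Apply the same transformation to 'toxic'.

s(18)→t(19) and h(7)→c(2) fit y≡11x+3 (mod 26); the inverse of 11 mod 26 is 19. This is an affine cipher: with a=0,…,z=25, each position x becomes (11x+3) mod 26.
Applying it to toxic: t(19)→11·19+3≡4=e; o(14)→11·14+3≡1=b; x(23)→11·23+3≡22=w; i(8)→11·8+3≡13=n; c(2)→11·2+3≡25=z (all mod 26).

ebwnz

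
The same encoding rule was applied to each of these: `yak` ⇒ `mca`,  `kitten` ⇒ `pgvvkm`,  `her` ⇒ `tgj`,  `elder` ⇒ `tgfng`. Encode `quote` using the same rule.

gvqws

Two steps: reverse the string, then apply a Caesar shift of +2.
Applying it to quote: reverse → etouq; then shift: e+2=g, t+2=v, o+2=q, u+2=w, q+2=s.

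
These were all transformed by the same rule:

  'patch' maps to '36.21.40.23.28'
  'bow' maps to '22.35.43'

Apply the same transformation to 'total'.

p is letter #16 and maps to 36: an offset of 20. Each letter is replaced by its alphabet position (a=1..z=26) + 20.
Applying it to total: t=20→40, o=15→35, t=20→40, a=1→21, l=12→32.

40.35.40.21.32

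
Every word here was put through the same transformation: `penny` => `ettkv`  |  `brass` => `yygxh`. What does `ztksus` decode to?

moment

The output letters match the input read backwards, each shifted +6: penny reversed is ynnep. The word is reversed, then every letter is shifted forward by 6.
Decoding ztksus: shift back: z−6=t, t−6=n, k−6=e, s−6=m, u−6=o, s−6=m → tnemom; then reverse → moment.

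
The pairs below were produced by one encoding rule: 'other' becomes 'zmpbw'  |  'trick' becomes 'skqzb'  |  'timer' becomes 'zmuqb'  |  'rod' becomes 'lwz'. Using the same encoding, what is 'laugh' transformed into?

The output letters match the input read backwards, each shifted +8: other reversed is rehto. The word is reversed, then every letter is shifted forward by 8.
For laugh: reverse → hgual; then shift: h+8=p, g+8=o, u+8=c, a+8=i, l+8=t.

pocit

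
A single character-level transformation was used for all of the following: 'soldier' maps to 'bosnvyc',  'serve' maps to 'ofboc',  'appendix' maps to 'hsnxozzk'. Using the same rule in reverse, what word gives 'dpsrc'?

shift

The output letters match the input read backwards, each shifted +10: soldier reversed is reidlos. The word is reversed, then every letter is shifted forward by 10.
Decoding dpsrc: shift back: d−10=t, p−10=f, s−10=i, r−10=h, c−10=s → tfihs; then reverse → shift.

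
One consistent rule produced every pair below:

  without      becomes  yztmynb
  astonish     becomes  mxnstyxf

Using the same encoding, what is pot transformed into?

ytu

Read the word backwards and shift each letter +5.
For pot: reverse → top; then shift: t+5=y, o+5=t, p+5=u.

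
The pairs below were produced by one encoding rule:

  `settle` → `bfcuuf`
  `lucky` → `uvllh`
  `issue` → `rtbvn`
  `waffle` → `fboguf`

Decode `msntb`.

dress

Shifts by position in settle: pos 0: s→b (+9), pos 1: e→f (+1), pos 2: t→c (+9), pos 3: t→u (+1) — repeating every 2. It's a Vigenère-style cipher with numeric key [9,1]: position i shifts by key[i mod 2].
Reversing it on msntb: m−9=d, s−1=r, n−9=e, t−1=s, b−9=s.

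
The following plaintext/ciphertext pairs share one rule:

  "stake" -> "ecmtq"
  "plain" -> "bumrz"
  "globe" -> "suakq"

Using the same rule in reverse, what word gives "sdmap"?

Shifts by position in stake: pos 0: s→e (+12), pos 1: t→c (+9), pos 2: a→m (+12), pos 3: k→t (+9) — repeating every 2. The shifts repeat in a cycle of length 2: positions 0,1,… shift by +12, +9, then the pattern repeats.
Decoding sdmap: s−12=g, d−9=u, m−12=a, a−9=r, p−12=d.

guard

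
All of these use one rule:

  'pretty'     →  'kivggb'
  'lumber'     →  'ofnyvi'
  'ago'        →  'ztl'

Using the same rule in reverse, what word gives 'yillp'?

Each letter is replaced by its mirror in the alphabet: a↔z, b↔y, c↔x, and so on (the Atbash cipher).
Reversing it on yillp: y↔b, i↔r, l↔o, l↔o, p↔k.

brook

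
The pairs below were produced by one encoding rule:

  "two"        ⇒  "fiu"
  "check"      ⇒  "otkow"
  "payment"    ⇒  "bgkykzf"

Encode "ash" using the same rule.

get

The shift depends on letter class: consonant t→f is +12, but vowel o→u is +6. The rule splits by letter class: vowels +6, consonants +12.
For ash: a(vowel)+6=g, s(cons)+12=e, h(cons)+12=t.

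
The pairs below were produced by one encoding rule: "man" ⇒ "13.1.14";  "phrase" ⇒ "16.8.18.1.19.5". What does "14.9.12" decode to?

m is letter #13 and maps to 13: an offset of 0. Each letter is replaced by its alphabet position (a=1, b=2, …, z=26).
Undoing it on 14.9.12: 14=n, 9=i, 12=l.

nil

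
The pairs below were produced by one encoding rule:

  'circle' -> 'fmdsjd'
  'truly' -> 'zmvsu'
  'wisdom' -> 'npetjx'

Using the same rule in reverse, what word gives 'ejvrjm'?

liquid

The output letters match the input read backwards, each shifted +1: circle reversed is elcric. The word is reversed, then every letter is shifted forward by 1.
Reversing it on ejvrjm: shift back: e−1=d, j−1=i, v−1=u, r−1=q, j−1=i, m−1=l → diuqil; then reverse → liquid.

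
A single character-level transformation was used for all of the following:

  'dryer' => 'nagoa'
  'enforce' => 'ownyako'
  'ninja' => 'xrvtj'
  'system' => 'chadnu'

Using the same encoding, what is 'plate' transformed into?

zuidn

Shifts by position in dryer: pos 0: d→n (+10), pos 1: r→a (+9), pos 2: y→g (+8), pos 3: e→o (+10), pos 4: r→a (+9) — repeating every 3. It's a Vigenère-style cipher with numeric key [10,9,8]: position i shifts by key[i mod 3].
For plate: p+10=z, l+9=u, a+8=i, t+10=d, e+9=n.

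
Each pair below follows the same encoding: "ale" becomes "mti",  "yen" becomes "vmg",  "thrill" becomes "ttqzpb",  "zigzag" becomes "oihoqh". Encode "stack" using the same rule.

skiba

The output letters match the input read backwards, each shifted +8: ale reversed is ela. Read the word backwards and shift each letter +8.
On stack: reverse → kcats; then shift: k+8=s, c+8=k, a+8=i, t+8=b, s+8=a.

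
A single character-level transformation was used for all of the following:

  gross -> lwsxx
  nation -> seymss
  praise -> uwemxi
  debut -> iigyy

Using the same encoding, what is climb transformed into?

The shift depends on letter class: consonant g→l is +5, but vowel o→s is +4. The rule splits by letter class: vowels +4, consonants +5.
Applying it to climb: c(cons)+5=h, l(cons)+5=q, i(vowel)+4=m, m(cons)+5=r, b(cons)+5=g.

hqmrg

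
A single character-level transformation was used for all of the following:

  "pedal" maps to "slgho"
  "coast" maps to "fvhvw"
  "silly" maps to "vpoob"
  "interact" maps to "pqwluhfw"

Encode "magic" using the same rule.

The shift depends on letter class: consonant p→s is +3, but vowel e→l is +7. Vowels shift forward by 7 and consonants shift forward by 3.
For magic: m(cons)+3=p, a(vowel)+7=h, g(cons)+3=j, i(vowel)+7=p, c(cons)+3=f.

phjpf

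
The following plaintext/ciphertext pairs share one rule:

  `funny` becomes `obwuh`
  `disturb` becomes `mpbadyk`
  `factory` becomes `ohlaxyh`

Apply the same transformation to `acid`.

Shifts by position in funny: pos 0: f→o (+9), pos 1: u→b (+7), pos 2: n→w (+9), pos 3: n→u (+7) — repeating every 2. A repeating key of period 2 is used — shifts +9, +7 over and over.
On acid: a+9=j, c+7=j, i+9=r, d+7=k.

jjrk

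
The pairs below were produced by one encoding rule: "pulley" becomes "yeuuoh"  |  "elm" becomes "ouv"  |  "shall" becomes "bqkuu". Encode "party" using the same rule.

The shift depends on letter class: consonant p→y is +9, but vowel u→e is +10. Two shifts are in play — +10 for a/e/i/o/u, +9 for every other letter.
On party: p(cons)+9=y, a(vowel)+10=k, r(cons)+9=a, t(cons)+9=c, y(cons)+9=h.

ykach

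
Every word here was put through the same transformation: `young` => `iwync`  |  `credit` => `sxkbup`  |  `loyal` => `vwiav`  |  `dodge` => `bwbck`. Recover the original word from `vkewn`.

y(24)→i(8) and o(14)→w(22) fit y≡9x+0 (mod 26); the inverse of 9 mod 26 is 3. This is an affine cipher: with a=0,…,z=25, each position x becomes (9x+0) mod 26.
Undoing it on vkewn: v(21)→3·(21−0)≡11=l; k(10)→3·(10−0)≡4=e; e(4)→3·(4−0)≡12=m; w(22)→3·(22−0)≡14=o; n(13)→3·(13−0)≡13=n (all mod 26).

lemon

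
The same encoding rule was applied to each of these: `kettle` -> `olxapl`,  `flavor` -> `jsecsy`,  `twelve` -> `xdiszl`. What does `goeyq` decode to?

charm

A repeating key of period 2 is used — shifts +4, +7 over and over.
Undoing it on goeyq: g−4=c, o−7=h, e−4=a, y−7=r, q−4=m.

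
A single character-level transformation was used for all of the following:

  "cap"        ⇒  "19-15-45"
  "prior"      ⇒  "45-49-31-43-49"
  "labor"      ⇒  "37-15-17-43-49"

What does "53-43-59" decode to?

With a=1..z=26, the number is 2·pos + 13.
Reversing it on 53-43-59: 53→(53−13)÷2=20=t, 43→(43−13)÷2=15=o, 59→(59−13)÷2=23=w.

tow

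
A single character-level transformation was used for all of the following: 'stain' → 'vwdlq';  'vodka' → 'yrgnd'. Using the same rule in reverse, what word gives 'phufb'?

Compare letters: s→v is +3, t→w is +3, a→d is +3 — a constant shift. It's a constant shift of +3 (ROT3).
Reversing it on phufb: p−3=m, h−3=e, u−3=r, f−3=c, b−3=y.

mercy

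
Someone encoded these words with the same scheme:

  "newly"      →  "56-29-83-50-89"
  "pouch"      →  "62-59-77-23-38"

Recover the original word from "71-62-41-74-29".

Each letter becomes 3×(its alphabet position, a=1..z=26) + 14.
Undoing it on 71-62-41-74-29: 71→(71−14)÷3=19=s, 62→(62−14)÷3=16=p, 41→(41−14)÷3=9=i, 74→(74−14)÷3=20=t, 29→(29−14)÷3=5=e.

spite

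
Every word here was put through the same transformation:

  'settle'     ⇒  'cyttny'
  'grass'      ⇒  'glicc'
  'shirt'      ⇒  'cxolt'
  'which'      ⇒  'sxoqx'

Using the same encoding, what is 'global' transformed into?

gnmzin

s(18)→c(2) and e(4)→y(24) fit y≡17x+8 (mod 26); the inverse of 17 mod 26 is 23. Each letter's alphabet position (a=0..z=25) is mapped through 17·x+8 mod 26 — an affine cipher.
On global: g(6)→17·6+8≡6=g; l(11)→17·11+8≡13=n; o(14)→17·14+8≡12=m; b(1)→17·1+8≡25=z; a(0)→17·0+8≡8=i; l(11)→17·11+8≡13=n (all mod 26).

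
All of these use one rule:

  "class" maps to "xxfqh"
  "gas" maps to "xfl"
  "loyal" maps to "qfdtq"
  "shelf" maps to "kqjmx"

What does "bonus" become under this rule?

xzstg

The output letters match the input read backwards, each shifted +5: class reversed is ssalc. The word is reversed, then every letter is shifted forward by 5.
Applying it to bonus: reverse → sunob; then shift: s+5=x, u+5=z, n+5=s, o+5=t, b+5=g.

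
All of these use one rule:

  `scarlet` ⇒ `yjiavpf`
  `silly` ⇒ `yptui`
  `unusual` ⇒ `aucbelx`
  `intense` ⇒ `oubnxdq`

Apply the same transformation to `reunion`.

xlcwszz

In scarlet: s→y is +6, c→j is +7, a→i is +8, r→a is +9 — the shift increases by 1 each position. Letter i (0-indexed) is shifted by i+6, so successive shifts are 6, 7, 8, ….
On reunion: r+6=x, e+7=l, u+8=c, n+9=w, i+10=s, o+11=z, n+12=z.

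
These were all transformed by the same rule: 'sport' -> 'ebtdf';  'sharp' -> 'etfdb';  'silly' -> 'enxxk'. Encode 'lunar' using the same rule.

The shift depends on letter class: consonant s→e is +12, but vowel o→t is +5. Vowels shift forward by 5 and consonants shift forward by 12.
Applying it to lunar: l(cons)+12=x, u(vowel)+5=z, n(cons)+12=z, a(vowel)+5=f, r(cons)+12=d.

xzzfd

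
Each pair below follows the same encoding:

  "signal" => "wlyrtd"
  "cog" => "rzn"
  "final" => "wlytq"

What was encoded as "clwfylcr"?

The word is reversed, then every letter is shifted forward by 11.
Reversing it on clwfylcr: shift back: c−11=r, l−11=a, w−11=l, f−11=u, y−11=n, l−11=a, c−11=r, r−11=g → ralunarg; then reverse → granular.

granular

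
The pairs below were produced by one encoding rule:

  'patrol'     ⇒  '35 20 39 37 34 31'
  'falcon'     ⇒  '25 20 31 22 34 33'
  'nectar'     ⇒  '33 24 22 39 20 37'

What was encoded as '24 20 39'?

eat

p is letter #16 and maps to 35: an offset of 19. The number is (letter's place in the alphabet, a=1) + 19.
Decoding 24 20 39: 24→(24−19)÷1=5=e, 20→(20−19)÷1=1=a, 39→(39−19)÷1=20=t.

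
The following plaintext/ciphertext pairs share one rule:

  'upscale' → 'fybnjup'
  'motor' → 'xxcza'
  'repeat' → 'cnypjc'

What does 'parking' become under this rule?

ajavrwr

Shifts by position in upscale: pos 0: u→f (+11), pos 1: p→y (+9), pos 2: s→b (+9), pos 3: c→n (+11), pos 4: a→j (+9), pos 5: l→u (+9) — repeating every 3. It's a Vigenère-style cipher with numeric key [11,9,9]: position i shifts by key[i mod 3].
Applying it to parking: p+11=a, a+9=j, r+9=a, k+11=v, i+9=r, n+9=w, g+11=r.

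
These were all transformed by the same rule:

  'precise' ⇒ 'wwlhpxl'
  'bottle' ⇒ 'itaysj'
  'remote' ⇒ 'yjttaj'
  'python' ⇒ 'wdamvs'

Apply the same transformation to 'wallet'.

Shifts by position in precise: pos 0: p→w (+7), pos 1: r→w (+5), pos 2: e→l (+7), pos 3: c→h (+5) — repeating every 2. It's a Vigenère-style cipher with numeric key [7,5]: position i shifts by key[i mod 2].
For wallet: w+7=d, a+5=f, l+7=s, l+5=q, e+7=l, t+5=y.

dfsqly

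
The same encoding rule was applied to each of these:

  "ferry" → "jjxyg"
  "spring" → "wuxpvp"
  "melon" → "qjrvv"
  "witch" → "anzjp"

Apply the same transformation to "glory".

In ferry: f→j is +4, e→j is +5, r→x is +6, r→y is +7 — the shift increases by 1 each position. Each letter shifts forward by (position + 4), i.e. 4, 5, 6, … — the shift grows by one for each successive letter.
For glory: g+4=k, l+5=q, o+6=u, r+7=y, y+8=g.

kquyg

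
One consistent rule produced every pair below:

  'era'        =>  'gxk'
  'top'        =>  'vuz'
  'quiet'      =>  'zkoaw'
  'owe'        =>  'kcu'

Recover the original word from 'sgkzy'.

The word is reversed, then every letter is shifted forward by 6.
Undoing it on sgkzy: shift back: s−6=m, g−6=a, k−6=e, z−6=t, y−6=s → maets; then reverse → steam.

steam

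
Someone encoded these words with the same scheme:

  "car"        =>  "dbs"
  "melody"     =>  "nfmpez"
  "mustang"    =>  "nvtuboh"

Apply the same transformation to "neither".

ofjuifs

Compare letters: c→d is +1, a→b is +1, r→s is +1 — a constant shift. It's a constant shift of +1 (ROT1).
For neither: n+1=o, e+1=f, i+1=j, t+1=u, h+1=i, e+1=f, r+1=s.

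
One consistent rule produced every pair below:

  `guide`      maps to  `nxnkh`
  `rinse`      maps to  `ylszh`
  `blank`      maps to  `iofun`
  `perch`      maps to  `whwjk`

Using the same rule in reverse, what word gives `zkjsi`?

Shifts by position in guide: pos 0: g→n (+7), pos 1: u→x (+3), pos 2: i→n (+5), pos 3: d→k (+7), pos 4: e→h (+3) — repeating every 3. A repeating key of period 3 is used — shifts +7, +3, +5 over and over.
Undoing it on zkjsi: z−7=s, k−3=h, j−5=e, s−7=l, i−3=f.

shelf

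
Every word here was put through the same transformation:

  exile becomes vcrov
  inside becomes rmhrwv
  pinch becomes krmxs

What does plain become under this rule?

Each pair mirrors across the alphabet (e↔v, x↔c, i↔r): positions sum to 25. This is the alphabet-reversal cipher (Atbash): a becomes z, b becomes y, etc.
On plain: p↔k, l↔o, a↔z, i↔r, n↔m.

kozrm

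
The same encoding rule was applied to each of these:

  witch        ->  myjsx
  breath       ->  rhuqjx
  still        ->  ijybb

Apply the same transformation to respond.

huifedt

Compare letters: w→m is +16, i→y is +16, t→j is +16 — a constant shift. Every letter moves 16 places later in the alphabet, wrapping around z→a.
For respond: r+16=h, e+16=u, s+16=i, p+16=f, o+16=e, n+16=d, d+16=t.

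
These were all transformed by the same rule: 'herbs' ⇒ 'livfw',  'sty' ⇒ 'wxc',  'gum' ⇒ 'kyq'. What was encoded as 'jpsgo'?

Every letter moves 4 places later in the alphabet, wrapping around z→a.
Reversing it on jpsgo: j−4=f, p−4=l, s−4=o, g−4=c, o−4=k.

flock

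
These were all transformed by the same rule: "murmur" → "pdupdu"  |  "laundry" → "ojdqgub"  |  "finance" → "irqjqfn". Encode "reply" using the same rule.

unsob

Vowels shift forward by 9 and consonants shift forward by 3.
Applying it to reply: r(cons)+3=u, e(vowel)+9=n, p(cons)+3=s, l(cons)+3=o, y(cons)+3=b.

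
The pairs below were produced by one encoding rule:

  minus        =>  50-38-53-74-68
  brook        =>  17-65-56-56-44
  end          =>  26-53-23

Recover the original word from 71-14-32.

m(#13)→50 and i(#9)→38: differences scale by 3, so n = 3·pos + 11. The formula is n = 3×(alphabet index, a=1) + 11.
Undoing it on 71-14-32: 71→(71−11)÷3=20=t, 14→(14−11)÷3=1=a, 32→(32−11)÷3=7=g.

tag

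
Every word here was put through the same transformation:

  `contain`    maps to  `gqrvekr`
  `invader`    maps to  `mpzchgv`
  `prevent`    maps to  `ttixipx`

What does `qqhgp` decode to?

The shifts repeat in a cycle of length 2: positions 0,1,… shift by +4, +2, then the pattern repeats.
Reversing it on qqhgp: q−4=m, q−2=o, h−4=d, g−2=e, p−4=l.

model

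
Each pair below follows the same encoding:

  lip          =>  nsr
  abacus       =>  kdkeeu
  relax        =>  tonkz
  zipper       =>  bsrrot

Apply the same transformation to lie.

The shift depends on letter class: consonant l→n is +2, but vowel i→s is +10. Two shifts are in play — +10 for a/e/i/o/u, +2 for every other letter.
On lie: l(cons)+2=n, i(vowel)+10=s, e(vowel)+10=o.

nso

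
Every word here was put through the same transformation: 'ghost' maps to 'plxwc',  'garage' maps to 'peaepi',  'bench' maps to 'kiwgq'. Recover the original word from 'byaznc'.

survey

The shifts repeat in a cycle of length 2: positions 0,1,… shift by +9, +4, then the pattern repeats.
Undoing it on byaznc: b−9=s, y−4=u, a−9=r, z−4=v, n−9=e, c−4=y.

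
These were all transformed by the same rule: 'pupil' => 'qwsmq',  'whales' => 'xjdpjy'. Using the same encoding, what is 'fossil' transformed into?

In pupil: p→q is +1, u→w is +2, p→s is +3, i→m is +4 — the shift increases by 1 each position. Each letter shifts forward by (position + 1), i.e. 1, 2, 3, … — the shift grows by one for each successive letter.
Applying it to fossil: f+1=g, o+2=q, s+3=v, s+4=w, i+5=n, l+6=r.

gqvwnr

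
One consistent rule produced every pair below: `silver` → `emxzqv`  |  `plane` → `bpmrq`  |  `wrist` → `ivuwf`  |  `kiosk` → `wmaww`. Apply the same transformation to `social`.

esommp

Shifts by position in silver: pos 0: s→e (+12), pos 1: i→m (+4), pos 2: l→x (+12), pos 3: v→z (+4) — repeating every 2. A repeating key of period 2 is used — shifts +12, +4 over and over.
On social: s+12=e, o+4=s, c+12=o, i+4=m, a+12=m, l+4=p.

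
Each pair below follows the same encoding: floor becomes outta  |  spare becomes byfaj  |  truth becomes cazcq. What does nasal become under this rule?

The shift depends on letter class: consonant f→o is +9, but vowel o→t is +5. The rule splits by letter class: vowels +5, consonants +9.
Applying it to nasal: n(cons)+9=w, a(vowel)+5=f, s(cons)+9=b, a(vowel)+5=f, l(cons)+9=u.

wfbfu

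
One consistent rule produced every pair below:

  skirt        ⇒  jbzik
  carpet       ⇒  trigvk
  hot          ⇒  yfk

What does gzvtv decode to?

piece

Compare letters: s→j is +17, k→b is +17, i→z is +17 — a constant shift. This is a Caesar cipher with shift 17.
Reversing it on gzvtv: g−17=p, z−17=i, v−17=e, t−17=c, v−17=e.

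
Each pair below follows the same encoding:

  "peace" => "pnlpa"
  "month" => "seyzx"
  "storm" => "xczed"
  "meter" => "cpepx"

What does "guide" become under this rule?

The output letters match the input read backwards, each shifted +11: peace reversed is ecaep. Read the word backwards and shift each letter +11.
For guide: reverse → ediug; then shift: e+11=p, d+11=o, i+11=t, u+11=f, g+11=r.

potfr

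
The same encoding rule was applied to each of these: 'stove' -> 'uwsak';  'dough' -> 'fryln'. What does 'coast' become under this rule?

erexz

In stove: s→u is +2, t→w is +3, o→s is +4, v→a is +5 — the shift increases by 1 each position. Letter i (0-indexed) is shifted by i+2, so successive shifts are 2, 3, 4, ….
Applying it to coast: c+2=e, o+3=r, a+4=e, s+5=x, t+6=z.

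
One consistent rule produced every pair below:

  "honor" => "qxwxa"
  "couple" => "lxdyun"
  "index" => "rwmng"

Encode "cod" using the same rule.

lxm

Compare letters: h→q is +9, o→x is +9, n→w is +9 — a constant shift. Each letter is shifted forward by 9 in the alphabet (a Caesar shift of +9).
On cod: c+9=l, o+9=x, d+9=m.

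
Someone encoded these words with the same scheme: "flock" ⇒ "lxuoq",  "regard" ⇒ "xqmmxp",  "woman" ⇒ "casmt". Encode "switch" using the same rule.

Shifts by position in flock: pos 0: f→l (+6), pos 1: l→x (+12), pos 2: o→u (+6), pos 3: c→o (+12) — repeating every 2. The shifts repeat in a cycle of length 2: positions 0,1,… shift by +6, +12, then the pattern repeats.
On switch: s+6=y, w+12=i, i+6=o, t+12=f, c+6=i, h+12=t.

yiofit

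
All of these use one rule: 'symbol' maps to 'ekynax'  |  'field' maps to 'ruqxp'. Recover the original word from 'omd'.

car

It's a constant shift of +12 (ROT12).
Decoding omd: o−12=c, m−12=a, d−12=r.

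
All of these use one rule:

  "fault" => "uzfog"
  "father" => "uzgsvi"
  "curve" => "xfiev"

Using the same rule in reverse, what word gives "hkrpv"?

spike

Each pair mirrors across the alphabet (f↔u, a↔z, u↔f): positions sum to 25. Each letter is replaced by its mirror in the alphabet: a↔z, b↔y, c↔x, and so on (the Atbash cipher).
Decoding hkrpv: h↔s, k↔p, r↔i, p↔k, v↔e.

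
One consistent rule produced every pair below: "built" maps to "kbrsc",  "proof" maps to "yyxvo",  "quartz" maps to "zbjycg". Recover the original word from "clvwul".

temple

Shifts by position in built: pos 0: b→k (+9), pos 1: u→b (+7), pos 2: i→r (+9), pos 3: l→s (+7) — repeating every 2. The shifts repeat in a cycle of length 2: positions 0,1,… shift by +9, +7, then the pattern repeats.
Decoding clvwul: c−9=t, l−7=e, v−9=m, w−7=p, u−9=l, l−7=e.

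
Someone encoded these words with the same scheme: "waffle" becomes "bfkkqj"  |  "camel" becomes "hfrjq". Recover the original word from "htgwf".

Each letter is shifted forward by 5 in the alphabet (a Caesar shift of +5).
Decoding htgwf: h−5=c, t−5=o, g−5=b, w−5=r, f−5=a.

cobra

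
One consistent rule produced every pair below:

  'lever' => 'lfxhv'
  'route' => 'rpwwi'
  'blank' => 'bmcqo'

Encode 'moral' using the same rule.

Letter i (0-indexed) is shifted by i+0, so successive shifts are 0, 1, 2, ….
For moral: m+0=m, o+1=p, r+2=t, a+3=d, l+4=p.

mptdp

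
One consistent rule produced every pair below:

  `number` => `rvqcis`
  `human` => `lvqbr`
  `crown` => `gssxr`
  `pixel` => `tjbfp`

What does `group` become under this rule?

Shifts by position in number: pos 0: n→r (+4), pos 1: u→v (+1), pos 2: m→q (+4), pos 3: b→c (+1) — repeating every 2. It's a Vigenère-style cipher with numeric key [4,1]: position i shifts by key[i mod 2].
For group: g+4=k, r+1=s, o+4=s, u+1=v, p+4=t.

kssvt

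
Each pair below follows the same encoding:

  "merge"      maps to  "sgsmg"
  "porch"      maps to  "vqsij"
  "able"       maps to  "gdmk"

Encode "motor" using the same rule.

It's a Vigenère-style cipher with numeric key [6,2,1]: position i shifts by key[i mod 3].
For motor: m+6=s, o+2=q, t+1=u, o+6=u, r+2=t.

squut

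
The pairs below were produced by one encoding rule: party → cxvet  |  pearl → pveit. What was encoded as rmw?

sin

The output letters match the input read backwards, each shifted +4: party reversed is ytrap. The word is reversed, then every letter is shifted forward by 4.
Reversing it on rmw: shift back: r−4=n, m−4=i, w−4=s → nis; then reverse → sin.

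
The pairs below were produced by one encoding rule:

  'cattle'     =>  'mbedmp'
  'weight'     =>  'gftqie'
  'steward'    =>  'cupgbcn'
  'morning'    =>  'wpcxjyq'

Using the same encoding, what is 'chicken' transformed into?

A repeating key of period 3 is used — shifts +10, +1, +11 over and over.
Applying it to chicken: c+10=m, h+1=i, i+11=t, c+10=m, k+1=l, e+11=p, n+10=x.

mitmlpx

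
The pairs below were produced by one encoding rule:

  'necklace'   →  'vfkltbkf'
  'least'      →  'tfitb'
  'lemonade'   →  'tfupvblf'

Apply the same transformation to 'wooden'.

epwemo

Shifts by position in necklace: pos 0: n→v (+8), pos 1: e→f (+1), pos 2: c→k (+8), pos 3: k→l (+1) — repeating every 2. A repeating key of period 2 is used — shifts +8, +1 over and over.
Applying it to wooden: w+8=e, o+1=p, o+8=w, d+1=e, e+8=m, n+1=o.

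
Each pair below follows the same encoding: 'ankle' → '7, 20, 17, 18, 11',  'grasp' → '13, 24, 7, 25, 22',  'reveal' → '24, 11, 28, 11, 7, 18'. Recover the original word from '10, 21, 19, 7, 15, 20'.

domain

a is letter #1 and maps to 7: an offset of 6. The number is (letter's place in the alphabet, a=1) + 6.
Undoing it on 10, 21, 19, 7, 15, 20: 10→(10−6)÷1=4=d, 21→(21−6)÷1=15=o, 19→(19−6)÷1=13=m, 7→(7−6)÷1=1=a, 15→(15−6)÷1=9=i, 20→(20−6)÷1=14=n.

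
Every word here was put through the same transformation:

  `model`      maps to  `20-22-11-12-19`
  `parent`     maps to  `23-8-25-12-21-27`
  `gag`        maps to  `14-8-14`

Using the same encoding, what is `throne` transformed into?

m is letter #13 and maps to 20: an offset of 7. Each letter is replaced by its alphabet position (a=1..z=26) + 7.
Applying it to throne: t=20→27, h=8→15, r=18→25, o=15→22, n=14→21, e=5→12.

27-15-25-22-21-12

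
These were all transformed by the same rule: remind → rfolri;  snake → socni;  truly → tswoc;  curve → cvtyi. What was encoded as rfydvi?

In remind: r→r is +0, e→f is +1, m→o is +2, i→l is +3 — the shift increases by 1 each position. Each letter shifts forward by its position index (0, 1, 2, …) — the shift grows by one for each successive letter.
Undoing it on rfydvi: r−0=r, f−1=e, y−2=w, d−3=a, v−4=r, i−5=d.

reward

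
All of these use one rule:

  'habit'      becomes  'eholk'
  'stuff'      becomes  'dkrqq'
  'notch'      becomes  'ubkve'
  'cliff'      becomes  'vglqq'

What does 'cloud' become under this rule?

vgbrc

h(7)→e(4) and a(0)→h(7) fit y≡7x+7 (mod 26); the inverse of 7 mod 26 is 15. Treating letters as 0–25, the rule is x ↦ 7x + 7 (mod 26).
On cloud: c(2)→7·2+7≡21=v; l(11)→7·11+7≡6=g; o(14)→7·14+7≡1=b; u(20)→7·20+7≡17=r; d(3)→7·3+7≡2=c (all mod 26).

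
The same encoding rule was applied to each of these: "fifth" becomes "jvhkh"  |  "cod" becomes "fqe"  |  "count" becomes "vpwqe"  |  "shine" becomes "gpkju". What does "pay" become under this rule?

The output letters match the input read backwards, each shifted +2: fifth reversed is htfif. Read the word backwards and shift each letter +2.
Applying it to pay: reverse → yap; then shift: y+2=a, a+2=c, p+2=r.

acr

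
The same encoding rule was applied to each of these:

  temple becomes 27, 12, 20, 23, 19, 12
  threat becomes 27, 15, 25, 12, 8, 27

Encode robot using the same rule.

t is letter #20 and maps to 27: an offset of 7. The number is (letter's place in the alphabet, a=1) + 7.
For robot: r=18→25, o=15→22, b=2→9, o=15→22, t=20→27.

25, 22, 9, 22, 27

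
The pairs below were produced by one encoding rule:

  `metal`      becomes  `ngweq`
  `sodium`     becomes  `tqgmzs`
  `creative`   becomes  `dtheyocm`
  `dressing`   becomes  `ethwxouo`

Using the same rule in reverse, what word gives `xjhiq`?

wheel

The shift increases by 1 at each position, starting from +1: 1, 2, 3, ….
Undoing it on xjhiq: x−1=w, j−2=h, h−3=e, i−4=e, q−5=l.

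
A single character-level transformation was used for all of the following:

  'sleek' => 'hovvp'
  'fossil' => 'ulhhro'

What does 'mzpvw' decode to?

naked

Each pair mirrors across the alphabet (s↔h, l↔o, e↔v): positions sum to 25. This is the alphabet-reversal cipher (Atbash): a becomes z, b becomes y, etc.
Undoing it on mzpvw: m↔n, z↔a, p↔k, v↔e, w↔d.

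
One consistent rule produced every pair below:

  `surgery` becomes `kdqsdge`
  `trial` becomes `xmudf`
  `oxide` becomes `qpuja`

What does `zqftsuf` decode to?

The output letters match the input read backwards, each shifted +12: surgery reversed is yregrus. Two steps: reverse the string, then apply a Caesar shift of +12.
Reversing it on zqftsuf: shift back: z−12=n, q−12=e, f−12=t, t−12=h, s−12=g, u−12=i, f−12=t → nethgit; then reverse → tighten.

tighten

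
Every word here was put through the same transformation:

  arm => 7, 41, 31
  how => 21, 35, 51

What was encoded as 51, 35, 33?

won

a(#1)→7 and r(#18)→41: differences scale by 2, so n = 2·pos + 5. The formula is n = 2×(alphabet index, a=1) + 5.
Reversing it on 51, 35, 33: 51→(51−5)÷2=23=w, 35→(35−5)÷2=15=o, 33→(33−5)÷2=14=n.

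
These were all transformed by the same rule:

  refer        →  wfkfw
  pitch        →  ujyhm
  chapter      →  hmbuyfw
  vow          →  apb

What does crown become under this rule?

The shift depends on letter class: consonant r→w is +5, but vowel e→f is +1. The rule splits by letter class: vowels +1, consonants +5.
On crown: c(cons)+5=h, r(cons)+5=w, o(vowel)+1=p, w(cons)+5=b, n(cons)+5=s.

hwpbs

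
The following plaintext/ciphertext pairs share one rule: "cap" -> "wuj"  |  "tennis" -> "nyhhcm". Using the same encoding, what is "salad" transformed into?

Compare letters: c→w is +20, a→u is +20, p→j is +20 — a constant shift. It's a constant shift of +20 (ROT20).
For salad: s+20=m, a+20=u, l+20=f, a+20=u, d+20=x.

mufux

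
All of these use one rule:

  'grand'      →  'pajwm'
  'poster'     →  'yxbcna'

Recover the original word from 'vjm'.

mad

Every letter moves 9 places later in the alphabet, wrapping around z→a.
Reversing it on vjm: v−9=m, j−9=a, m−9=d.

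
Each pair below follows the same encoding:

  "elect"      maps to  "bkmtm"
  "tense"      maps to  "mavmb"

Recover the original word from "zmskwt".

The word is reversed, then every letter is shifted forward by 8.
Decoding zmskwt: shift back: z−8=r, m−8=e, s−8=k, k−8=c, w−8=o, t−8=l → rekcol; then reverse → locker.

locker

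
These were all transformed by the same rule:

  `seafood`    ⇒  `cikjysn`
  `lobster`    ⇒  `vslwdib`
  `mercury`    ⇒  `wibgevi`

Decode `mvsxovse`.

Shifts by position in seafood: pos 0: s→c (+10), pos 1: e→i (+4), pos 2: a→k (+10), pos 3: f→j (+4) — repeating every 2. The shifts repeat in a cycle of length 2: positions 0,1,… shift by +10, +4, then the pattern repeats.
Undoing it on mvsxovse: m−10=c, v−4=r, s−10=i, x−4=t, o−10=e, v−4=r, s−10=i, e−4=a.

criteria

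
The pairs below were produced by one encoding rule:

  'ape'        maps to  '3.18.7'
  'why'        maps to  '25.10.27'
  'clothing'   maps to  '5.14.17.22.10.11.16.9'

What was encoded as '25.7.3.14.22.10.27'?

wealthy

a is letter #1 and maps to 3: an offset of 2. Letters become their 1-based position plus 2 (so a→3, b→4, …).
Undoing it on 25.7.3.14.22.10.27: 25→(25−2)÷1=23=w, 7→(7−2)÷1=5=e, 3→(3−2)÷1=1=a, 14→(14−2)÷1=12=l, 22→(22−2)÷1=20=t, 10→(10−2)÷1=8=h, 27→(27−2)÷1=25=y.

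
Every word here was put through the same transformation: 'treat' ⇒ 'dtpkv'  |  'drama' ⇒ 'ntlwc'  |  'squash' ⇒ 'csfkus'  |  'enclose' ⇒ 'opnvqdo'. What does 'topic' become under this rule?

dqase

Shifts by position in treat: pos 0: t→d (+10), pos 1: r→t (+2), pos 2: e→p (+11), pos 3: a→k (+10), pos 4: t→v (+2) — repeating every 3. A repeating key of period 3 is used — shifts +10, +2, +11 over and over.
On topic: t+10=d, o+2=q, p+11=a, i+10=s, c+2=e.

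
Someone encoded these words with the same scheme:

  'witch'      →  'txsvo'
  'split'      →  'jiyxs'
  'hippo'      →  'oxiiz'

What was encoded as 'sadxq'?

w(22)→t(19) and i(8)→x(23) fit y≡9x+3 (mod 26); the inverse of 9 mod 26 is 3. Each letter's alphabet position (a=0..z=25) is mapped through 9·x+3 mod 26 — an affine cipher.
Decoding sadxq: s(18)→3·(18−3)≡19=t; a(0)→3·(0−3)≡17=r; d(3)→3·(3−3)≡0=a; x(23)→3·(23−3)≡8=i; q(16)→3·(16−3)≡13=n (all mod 26).

train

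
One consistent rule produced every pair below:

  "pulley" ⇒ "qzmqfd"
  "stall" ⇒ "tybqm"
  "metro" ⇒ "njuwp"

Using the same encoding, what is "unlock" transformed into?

Shifts by position in pulley: pos 0: p→q (+1), pos 1: u→z (+5), pos 2: l→m (+1), pos 3: l→q (+5) — repeating every 2. The shifts repeat in a cycle of length 2: positions 0,1,… shift by +1, +5, then the pattern repeats.
Applying it to unlock: u+1=v, n+5=s, l+1=m, o+5=t, c+1=d, k+5=p.

vsmtdp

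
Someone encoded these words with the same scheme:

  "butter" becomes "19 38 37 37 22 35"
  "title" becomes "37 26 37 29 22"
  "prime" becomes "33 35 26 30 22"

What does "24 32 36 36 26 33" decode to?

Each letter is replaced by its alphabet position (a=1..z=26) + 17.
Undoing it on 24 32 36 36 26 33: 24→(24−17)÷1=7=g, 32→(32−17)÷1=15=o, 36→(36−17)÷1=19=s, 36→(36−17)÷1=19=s, 26→(26−17)÷1=9=i, 33→(33−17)÷1=16=p.

gossip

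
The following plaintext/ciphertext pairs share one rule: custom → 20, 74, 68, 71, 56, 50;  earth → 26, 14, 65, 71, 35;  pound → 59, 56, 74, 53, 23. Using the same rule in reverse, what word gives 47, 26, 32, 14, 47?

With a=1..z=26, the number is 3·pos + 11.
Reversing it on 47, 26, 32, 14, 47: 47→(47−11)÷3=12=l, 26→(26−11)÷3=5=e, 32→(32−11)÷3=7=g, 14→(14−11)÷3=1=a, 47→(47−11)÷3=12=l.

legal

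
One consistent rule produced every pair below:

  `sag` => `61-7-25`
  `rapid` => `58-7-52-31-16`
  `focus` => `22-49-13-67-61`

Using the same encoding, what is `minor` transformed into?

43-31-46-49-58

s(#19)→61 and a(#1)→7: differences scale by 3, so n = 3·pos + 4. With a=1..z=26, the number is 3·pos + 4.
For minor: m=13→43, i=9→31, n=14→46, o=15→49, r=18→58.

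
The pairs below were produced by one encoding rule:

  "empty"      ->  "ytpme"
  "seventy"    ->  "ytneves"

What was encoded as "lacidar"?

radical

The output letters match the input read backwards: empty reversed is ytpme. The word is simply reversed.
Undoing it on lacidar: then reverse → radical.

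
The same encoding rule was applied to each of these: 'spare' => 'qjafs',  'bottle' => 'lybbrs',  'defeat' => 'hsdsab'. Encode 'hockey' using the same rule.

s(18)→q(16) and p(15)→j(9) fit y≡11x+0 (mod 26); the inverse of 11 mod 26 is 19. Treating letters as 0–25, the rule is x ↦ 11x + 0 (mod 26).
Applying it to hockey: h(7)→11·7+0≡25=z; o(14)→11·14+0≡24=y; c(2)→11·2+0≡22=w; k(10)→11·10+0≡6=g; e(4)→11·4+0≡18=s; y(24)→11·24+0≡4=e (all mod 26).

zywgse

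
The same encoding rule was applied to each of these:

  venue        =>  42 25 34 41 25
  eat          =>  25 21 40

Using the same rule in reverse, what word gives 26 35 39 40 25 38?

foster

v is letter #22 and maps to 42: an offset of 20. Letters become their 1-based position plus 20 (so a→21, b→22, …).
Undoing it on 26 35 39 40 25 38: 26→(26−20)÷1=6=f, 35→(35−20)÷1=15=o, 39→(39−20)÷1=19=s, 40→(40−20)÷1=20=t, 25→(25−20)÷1=5=e, 38→(38−20)÷1=18=r.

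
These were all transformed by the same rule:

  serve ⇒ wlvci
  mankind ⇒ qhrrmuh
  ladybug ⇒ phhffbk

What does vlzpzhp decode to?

Shifts by position in serve: pos 0: s→w (+4), pos 1: e→l (+7), pos 2: r→v (+4), pos 3: v→c (+7) — repeating every 2. It's a Vigenère-style cipher with numeric key [4,7]: position i shifts by key[i mod 2].
Decoding vlzpzhp: v−4=r, l−7=e, z−4=v, p−7=i, z−4=v, h−7=a, p−4=l.

revival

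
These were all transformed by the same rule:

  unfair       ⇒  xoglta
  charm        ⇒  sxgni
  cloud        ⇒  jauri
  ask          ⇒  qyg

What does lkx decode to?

The output letters match the input read backwards, each shifted +6: unfair reversed is riafnu. Two steps: reverse the string, then apply a Caesar shift of +6.
Decoding lkx: shift back: l−6=f, k−6=e, x−6=r → fer; then reverse → ref.

ref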